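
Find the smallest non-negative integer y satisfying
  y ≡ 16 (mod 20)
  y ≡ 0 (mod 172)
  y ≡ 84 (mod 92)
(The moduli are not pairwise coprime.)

Combine the congruences pairwise.
gcd(20, 172) = 4 and 4 | (0 − 16), so the pair is consistent; merging gives y ≡ 516 (mod 860), where 860 = lcm(20, 172).
gcd(860, 92) = 4 and 4 | (84 − 516), so the pair is consistent; merging gives y ≡ 18576 (mod 19780), where 19780 = lcm(860, 92).
The solution is unique modulo lcm(20, 172, 92) = 19780.

18576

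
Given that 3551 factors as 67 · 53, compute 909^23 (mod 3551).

Mod 67: 909 ≡ 38; 38^23 ≡ 30 (mod 67).
Mod 53: 909 ≡ 8; 8^23 ≡ 3 (mod 53).
Combine by CRT: x ≡ 30 (mod 67), x ≡ 3 (mod 53) ⇒ x ≡ 1169 (mod 3551).

1169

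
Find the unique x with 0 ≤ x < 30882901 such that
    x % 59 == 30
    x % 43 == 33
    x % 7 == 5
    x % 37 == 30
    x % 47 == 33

13807505

The moduli are pairwise coprime; N = 59·43·7·37·47 = 30882901.
N/59 = 523439; 523439 ≡ 50 (mod 59); 50·13 ≡ 1, so inverse 13.
N/43 = 718207; 718207 ≡ 21 (mod 43); 21·41 ≡ 1, so inverse 41.
N/7 = 4411843; 4411843 ≡ 2 (mod 7); 2·4 ≡ 1, so inverse 4.
N/37 = 834673; 834673 ≡ 27 (mod 37); 27·11 ≡ 1, so inverse 11.
N/47 = 657083; 657083 ≡ 23 (mod 47); 23·45 ≡ 1, so inverse 45.
x ≡ 30·523439·13 + 33·718207·41 + 5·4411843·4 + 30·834673·11 + 33·657083·45 = 2515322486.
2515322486 mod 30882901 = 13807505.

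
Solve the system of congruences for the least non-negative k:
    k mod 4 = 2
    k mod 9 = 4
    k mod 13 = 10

166

From k ≡ 2 (mod 4) write k = 2 + 4t. Substituting into k ≡ 4 (mod 9) gives 4t ≡ 2 (mod 9), and since 4⁻¹ ≡ 7 (mod 9), t ≡ 5. Hence k ≡ 2 + 4·5 = 22 (mod 36).
From k ≡ 22 (mod 36) write k = 22 + 36t. Substituting into k ≡ 10 (mod 13) gives 36t ≡ 1 (mod 13), and since 10⁻¹ ≡ 4 (mod 13), t ≡ 4. Hence k ≡ 22 + 36·4 = 166 (mod 468).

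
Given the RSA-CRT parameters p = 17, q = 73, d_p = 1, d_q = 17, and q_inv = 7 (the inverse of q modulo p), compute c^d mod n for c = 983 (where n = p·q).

252

m₁ = c^(d_p) mod p: c ≡ 14 (mod 17), and 14^1 mod 17 = 14.
m₂ = c^(d_q) mod q: c ≡ 34 (mod 73), and 34^17 mod 73 = 33.
h = q_inv·(m₁ − m₂) mod p = 7·(14 − 33) mod 17 = 3.
m = m₂ + h·q = 33 + 3·73 = 252.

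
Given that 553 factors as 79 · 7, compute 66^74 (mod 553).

Mod 79: 66 ≡ 66; 66^74 ≡ 32 (mod 79).
Mod 7: 66 ≡ 3; by Fermat, exponent reduces to 74 mod 6 = 2; 3^2 ≡ 2 (mod 7).
Combine by CRT: x ≡ 32 (mod 79), x ≡ 2 (mod 7) ⇒ x ≡ 506 (mod 553).

506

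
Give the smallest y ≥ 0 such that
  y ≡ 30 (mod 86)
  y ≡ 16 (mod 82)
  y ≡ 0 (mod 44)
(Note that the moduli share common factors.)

29700

Combine the congruences pairwise.
gcd(86, 82) = 2 and 2 | (16 − 30), so the pair is consistent; merging gives y ≡ 1492 (mod 3526), where 3526 = lcm(86, 82).
gcd(3526, 44) = 2 and 2 | (0 − 1492), so the pair is consistent; merging gives y ≡ 29700 (mod 77572), where 77572 = lcm(3526, 44).
The solution is unique modulo lcm(86, 82, 44) = 77572.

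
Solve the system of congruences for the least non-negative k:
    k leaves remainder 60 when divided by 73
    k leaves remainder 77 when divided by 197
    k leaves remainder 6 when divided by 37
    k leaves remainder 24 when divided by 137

The moduli are pairwise coprime; N = 73·197·37·137 = 72897289.
N/73 = 998593; 998593 ≡ 26 (mod 73); 26·59 ≡ 1, so inverse 59.
N/197 = 370037; 370037 ≡ 71 (mod 197); 71·111 ≡ 1, so inverse 111.
N/37 = 1970197; 1970197 ≡ 21 (mod 37); 21·30 ≡ 1, so inverse 30.
N/137 = 532097; 532097 ≡ 126 (mod 137); 126·112 ≡ 1, so inverse 112.
k ≡ 60·998593·59 + 77·370037·111 + 6·1970197·30 + 24·532097·112 = 8482637655.
8482637655 mod 72897289 = 26552131.

26552131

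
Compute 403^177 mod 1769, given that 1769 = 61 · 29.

Mod 61: 403 ≡ 37; by Fermat, exponent reduces to 177 mod 60 = 57; 37^57 ≡ 8 (mod 61).
Mod 29: 403 ≡ 26; by Fermat, exponent reduces to 177 mod 28 = 9; 26^9 ≡ 8 (mod 29).
Combine by CRT: x ≡ 8 (mod 61), x ≡ 8 (mod 29) ⇒ x ≡ 8 (mod 1769).

8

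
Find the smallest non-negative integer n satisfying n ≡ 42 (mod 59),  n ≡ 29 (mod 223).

12963

Combine the congruences pairwise.
From n ≡ 42 (mod 59) write n = 42 + 59t. Substituting into n ≡ 29 (mod 223) gives 59t ≡ 210 (mod 223), and since 59⁻¹ ≡ 189 (mod 223), t ≡ 219. Hence n ≡ 42 + 59·219 = 12963 (mod 13157).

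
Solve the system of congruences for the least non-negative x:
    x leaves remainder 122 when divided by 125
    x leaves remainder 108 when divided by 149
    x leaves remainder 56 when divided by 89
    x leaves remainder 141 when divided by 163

From x ≡ 122 (mod 125) write x = 122 + 125t. Substituting into x ≡ 108 (mod 149) gives 125t ≡ 135 (mod 149), and since 125⁻¹ ≡ 31 (mod 149), t ≡ 13. Hence x ≡ 122 + 125·13 = 1747 (mod 18625).
From x ≡ 1747 (mod 18625) write x = 1747 + 18625t. Substituting into x ≡ 56 (mod 89) gives 18625t ≡ 0 (mod 89), and since 24⁻¹ ≡ 26 (mod 89), t ≡ 0. Hence x ≡ 1747 + 18625·0 = 1747 (mod 1657625).
From x ≡ 1747 (mod 1657625) write x = 1747 + 1657625t. Substituting into x ≡ 141 (mod 163) gives 1657625t ≡ 24 (mod 163), and since 78⁻¹ ≡ 23 (mod 163), t ≡ 63. Hence x ≡ 1747 + 1657625·63 = 104432122 (mod 270192875).

104432122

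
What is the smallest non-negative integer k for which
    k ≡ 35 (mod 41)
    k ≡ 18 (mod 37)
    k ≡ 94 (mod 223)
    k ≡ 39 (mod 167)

39662205

The moduli are pairwise coprime; N = 41·37·223·167 = 56494597.
N/41 = 1377917; 1377917 ≡ 30 (mod 41); 30·26 ≡ 1, so inverse 26.
N/37 = 1526881; 1526881 ≡ 2 (mod 37); 2·19 ≡ 1, so inverse 19.
N/223 = 253339; 253339 ≡ 11 (mod 223); 11·142 ≡ 1, so inverse 142.
N/167 = 338291; 338291 ≡ 116 (mod 167); 116·36 ≡ 1, so inverse 36.
k ≡ 35·1377917·26 + 18·1526881·19 + 94·253339·142 + 39·338291·36 = 5632627308.
5632627308 mod 56494597 = 39662205.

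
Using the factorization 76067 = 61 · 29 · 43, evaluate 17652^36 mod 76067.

35023

Mod 61: 17652 ≡ 23; 23^36 ≡ 9 (mod 61).
Mod 29: 17652 ≡ 20; by Fermat, exponent reduces to 36 mod 28 = 8; 20^8 ≡ 20 (mod 29).
Mod 43: 17652 ≡ 22; 22^36 ≡ 21 (mod 43).
Combine by CRT: x ≡ 9 (mod 61), x ≡ 20 (mod 29), x ≡ 21 (mod 43) ⇒ x ≡ 35023 (mod 76067).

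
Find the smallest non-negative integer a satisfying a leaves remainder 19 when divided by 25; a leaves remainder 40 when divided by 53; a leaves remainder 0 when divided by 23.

28819

From a ≡ 19 (mod 25) write a = 19 + 25t. Substituting into a ≡ 40 (mod 53) gives 25t ≡ 21 (mod 53), and since 25⁻¹ ≡ 17 (mod 53), t ≡ 39. Hence a ≡ 19 + 25·39 = 994 (mod 1325).
From a ≡ 994 (mod 1325) write a = 994 + 1325t. Substituting into a ≡ 0 (mod 23) gives 1325t ≡ 18 (mod 23), and since 14⁻¹ ≡ 5 (mod 23), t ≡ 21. Hence a ≡ 994 + 1325·21 = 28819 (mod 30475).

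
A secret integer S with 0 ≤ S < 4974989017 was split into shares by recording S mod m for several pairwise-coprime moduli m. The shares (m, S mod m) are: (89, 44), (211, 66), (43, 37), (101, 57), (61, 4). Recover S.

From S ≡ 44 (mod 89) write S = 44 + 89t. Substituting into S ≡ 66 (mod 211) gives 89t ≡ 22 (mod 211), and since 89⁻¹ ≡ 147 (mod 211), t ≡ 69. Hence S ≡ 44 + 89·69 = 6185 (mod 18779).
From S ≡ 6185 (mod 18779) write S = 6185 + 18779t. Substituting into S ≡ 37 (mod 43) gives 18779t ≡ 1 (mod 43), and since 31⁻¹ ≡ 25 (mod 43), t ≡ 25. Hence S ≡ 6185 + 18779·25 = 475660 (mod 807497).
From S ≡ 475660 (mod 807497) write S = 475660 + 807497t. Substituting into S ≡ 57 (mod 101) gives 807497t ≡ 6 (mod 101), and since 2⁻¹ ≡ 51 (mod 101), t ≡ 3. Hence S ≡ 475660 + 807497·3 = 2898151 (mod 81557197).
From S ≡ 2898151 (mod 81557197) write S = 2898151 + 81557197t. Substituting into S ≡ 4 (mod 61) gives 81557197t ≡ 24 (mod 61), and since 14⁻¹ ≡ 48 (mod 61), t ≡ 54. Hence S ≡ 2898151 + 81557197·54 = 4406986789 (mod 4974989017).

4406986789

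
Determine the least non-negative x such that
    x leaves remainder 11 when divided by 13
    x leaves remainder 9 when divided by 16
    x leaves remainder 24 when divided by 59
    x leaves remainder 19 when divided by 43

Combine the congruences pairwise.
From x ≡ 11 (mod 13) write x = 11 + 13t. Substituting into x ≡ 9 (mod 16) gives 13t ≡ 14 (mod 16), and since 13⁻¹ ≡ 5 (mod 16), t ≡ 6. Hence x ≡ 11 + 13·6 = 89 (mod 208).
From x ≡ 89 (mod 208) write x = 89 + 208t. Substituting into x ≡ 24 (mod 59) gives 208t ≡ 53 (mod 59), and since 31⁻¹ ≡ 40 (mod 59), t ≡ 55. Hence x ≡ 89 + 208·55 = 11529 (mod 12272).
From x ≡ 11529 (mod 12272) write x = 11529 + 12272t. Substituting into x ≡ 19 (mod 43) gives 12272t ≡ 14 (mod 43), and since 17⁻¹ ≡ 38 (mod 43), t ≡ 16. Hence x ≡ 11529 + 12272·16 = 207881 (mod 527696).

207881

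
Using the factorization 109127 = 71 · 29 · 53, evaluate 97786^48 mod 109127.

Mod 71: 97786 ≡ 19; 19^48 ≡ 29 (mod 71).
Mod 29: 97786 ≡ 27; by Fermat, exponent reduces to 48 mod 28 = 20; 27^20 ≡ 23 (mod 29).
Mod 53: 97786 ≡ 1; 1^48 ≡ 1 (mod 53).
Combine by CRT: x ≡ 29 (mod 71), x ≡ 23 (mod 29), x ≡ 1 (mod 53) ⇒ x ≡ 80614 (mod 109127).

80614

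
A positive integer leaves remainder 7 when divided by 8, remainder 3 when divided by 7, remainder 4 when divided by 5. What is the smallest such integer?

The moduli are pairwise coprime; N = 8·7·5 = 280.
N/8 = 35; 35 ≡ 3 (mod 8); 3·3 ≡ 1, so inverse 3.
N/7 = 40; 40 ≡ 5 (mod 7); 5·3 ≡ 1, so inverse 3.
N/5 = 56; 56 ≡ 1 (mod 5), inverse 1.
t ≡ 7·35·3 + 3·40·3 + 4·56·1 = 1319.
1319 mod 280 = 199.

199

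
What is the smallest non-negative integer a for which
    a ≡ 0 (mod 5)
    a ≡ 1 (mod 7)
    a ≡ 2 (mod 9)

155

The moduli are pairwise coprime; N = 5·7·9 = 315.
N/5 = 63; 63 ≡ 3 (mod 5); 3·2 ≡ 1, so inverse 2.
N/7 = 45; 45 ≡ 3 (mod 7); 3·5 ≡ 1, so inverse 5.
N/9 = 35; 35 ≡ 8 (mod 9); 8·8 ≡ 1, so inverse 8.
a ≡ 0·63·2 + 1·45·5 + 2·35·8 = 785.
785 mod 315 = 155.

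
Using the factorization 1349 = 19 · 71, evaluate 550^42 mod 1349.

Mod 19: 550 ≡ 18; by Fermat, exponent reduces to 42 mod 18 = 6; 18^6 ≡ 1 (mod 19).
Mod 71: 550 ≡ 53; 53^42 ≡ 25 (mod 71).
Combine by CRT: x ≡ 1 (mod 19), x ≡ 25 (mod 71) ⇒ x ≡ 96 (mod 1349).

96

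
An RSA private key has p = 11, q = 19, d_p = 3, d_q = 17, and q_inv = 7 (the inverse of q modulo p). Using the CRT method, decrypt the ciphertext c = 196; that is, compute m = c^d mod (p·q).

168

m₁ = c^(d_p) mod p: c ≡ 9 (mod 11), and 9^3 mod 11 = 3.
m₂ = c^(d_q) mod q: c ≡ 6 (mod 19), and 6^17 mod 19 = 16.
h = q_inv·(m₁ − m₂) mod p = 7·(3 − 16) mod 11 = 8.
m = m₂ + h·q = 16 + 8·19 = 168.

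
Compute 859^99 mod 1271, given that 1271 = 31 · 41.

Mod 31: 859 ≡ 22; by Fermat, exponent reduces to 99 mod 30 = 9; 22^9 ≡ 27 (mod 31).
Mod 41: 859 ≡ 39; by Fermat, exponent reduces to 99 mod 40 = 19; 39^19 ≡ 20 (mod 41).
Combine by CRT: x ≡ 27 (mod 31), x ≡ 20 (mod 41) ⇒ x ≡ 430 (mod 1271).

430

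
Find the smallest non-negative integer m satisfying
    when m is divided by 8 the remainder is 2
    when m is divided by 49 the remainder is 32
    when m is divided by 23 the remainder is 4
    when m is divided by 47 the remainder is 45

158106

The moduli are pairwise coprime; N = 8·49·23·47 = 423752.
N/8 = 52969; 52969 ≡ 1 (mod 8), inverse 1.
N/49 = 8648; 8648 ≡ 24 (mod 49); 24·47 ≡ 1, so inverse 47.
N/23 = 18424; 18424 ≡ 1 (mod 23), inverse 1.
N/47 = 9016; 9016 ≡ 39 (mod 47); 39·41 ≡ 1, so inverse 41.
m ≡ 2·52969·1 + 32·8648·47 + 4·18424·1 + 45·9016·41 = 29820746.
29820746 mod 423752 = 158106.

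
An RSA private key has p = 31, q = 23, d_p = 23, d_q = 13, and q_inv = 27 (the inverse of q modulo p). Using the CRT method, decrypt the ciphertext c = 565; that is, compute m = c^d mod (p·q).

537

m₁ = c^(d_p) mod p: c ≡ 7 (mod 31), and 7^23 mod 31 = 10.
m₂ = c^(d_q) mod q: c ≡ 13 (mod 23), and 13^13 mod 23 = 8.
h = q_inv·(m₁ − m₂) mod p = 27·(10 − 8) mod 31 = 23.
m = m₂ + h·q = 8 + 23·23 = 537.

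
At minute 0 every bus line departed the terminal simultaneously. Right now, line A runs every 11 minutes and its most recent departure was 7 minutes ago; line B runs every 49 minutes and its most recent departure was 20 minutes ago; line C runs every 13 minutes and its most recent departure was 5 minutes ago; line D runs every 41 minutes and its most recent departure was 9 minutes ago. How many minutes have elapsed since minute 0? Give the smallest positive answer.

The moduli are pairwise coprime; N = 11·49·13·41 = 287287.
N/11 = 26117; 26117 ≡ 3 (mod 11); 3·4 ≡ 1, so inverse 4.
N/49 = 5863; 5863 ≡ 32 (mod 49); 32·23 ≡ 1, so inverse 23.
N/13 = 22099; 22099 ≡ 12 (mod 13); 12·12 ≡ 1, so inverse 12.
N/41 = 7007; 7007 ≡ 37 (mod 41); 37·10 ≡ 1, so inverse 10.
t ≡ 7·26117·4 + 20·5863·23 + 5·22099·12 + 9·7007·10 = 5384826.
5384826 mod 287287 = 213660.

213660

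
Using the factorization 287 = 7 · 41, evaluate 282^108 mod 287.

141

Mod 7: 282 ≡ 2; since 6 | 108, by Fermat 2^108 ≡ 1 (mod 7).
Mod 41: 282 ≡ 36; by Fermat, exponent reduces to 108 mod 40 = 28; 36^28 ≡ 18 (mod 41).
Combine by CRT: x ≡ 1 (mod 7), x ≡ 18 (mod 41) ⇒ x ≡ 141 (mod 287).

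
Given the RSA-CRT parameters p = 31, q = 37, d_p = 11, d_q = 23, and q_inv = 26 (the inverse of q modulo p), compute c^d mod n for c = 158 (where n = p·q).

m₁ = c^(d_p) mod p: c ≡ 3 (mod 31), and 3^11 mod 31 = 13.
m₂ = c^(d_q) mod q: c ≡ 10 (mod 37), and 10^23 mod 37 = 26.
h = q_inv·(m₁ − m₂) mod p = 26·(13 − 26) mod 31 = 3.
m = m₂ + h·q = 26 + 3·37 = 137.

137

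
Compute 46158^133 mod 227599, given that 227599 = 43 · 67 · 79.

Mod 43: 46158 ≡ 19; by Fermat, exponent reduces to 133 mod 42 = 7; 19^7 ≡ 37 (mod 43).
Mod 67: 46158 ≡ 62; by Fermat, exponent reduces to 133 mod 66 = 1; 62^1 ≡ 62 (mod 67).
Mod 79: 46158 ≡ 22; by Fermat, exponent reduces to 133 mod 78 = 55; 22^55 ≡ 62 (mod 79).
Combine by CRT: x ≡ 37 (mod 43), x ≡ 62 (mod 67), x ≡ 62 (mod 79) ⇒ x ≡ 137680 (mod 227599).

137680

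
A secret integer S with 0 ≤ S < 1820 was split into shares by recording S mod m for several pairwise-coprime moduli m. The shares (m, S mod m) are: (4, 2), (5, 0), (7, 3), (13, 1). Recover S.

The moduli are pairwise coprime; N = 4·5·7·13 = 1820.
N/4 = 455; 455 ≡ 3 (mod 4); 3·3 ≡ 1, so inverse 3.
N/5 = 364; 364 ≡ 4 (mod 5); 4·4 ≡ 1, so inverse 4.
N/7 = 260; 260 ≡ 1 (mod 7), inverse 1.
N/13 = 140; 140 ≡ 10 (mod 13); 10·4 ≡ 1, so inverse 4.
S ≡ 2·455·3 + 0·364·4 + 3·260·1 + 1·140·4 = 4070.
4070 mod 1820 = 430.

430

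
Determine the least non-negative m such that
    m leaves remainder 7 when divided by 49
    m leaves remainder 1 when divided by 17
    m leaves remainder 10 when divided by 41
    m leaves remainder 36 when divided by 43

From m ≡ 7 (mod 49) write m = 7 + 49t. Substituting into m ≡ 1 (mod 17) gives 49t ≡ 11 (mod 17), and since 15⁻¹ ≡ 8 (mod 17), t ≡ 3. Hence m ≡ 7 + 49·3 = 154 (mod 833).
From m ≡ 154 (mod 833) write m = 154 + 833t. Substituting into m ≡ 10 (mod 41) gives 833t ≡ 20 (mod 41), and since 13⁻¹ ≡ 19 (mod 41), t ≡ 11. Hence m ≡ 154 + 833·11 = 9317 (mod 34153).
From m ≡ 9317 (mod 34153) write m = 9317 + 34153t. Substituting into m ≡ 36 (mod 43) gives 34153t ≡ 7 (mod 43), and since 11⁻¹ ≡ 4 (mod 43), t ≡ 28. Hence m ≡ 9317 + 34153·28 = 965601 (mod 1468579).

965601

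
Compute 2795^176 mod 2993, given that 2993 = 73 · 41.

2271

Mod 73: 2795 ≡ 21; by Fermat, exponent reduces to 176 mod 72 = 32; 21^32 ≡ 8 (mod 73).
Mod 41: 2795 ≡ 7; by Fermat, exponent reduces to 176 mod 40 = 16; 7^16 ≡ 16 (mod 41).
Combine by CRT: x ≡ 8 (mod 73), x ≡ 16 (mod 41) ⇒ x ≡ 2271 (mod 2993).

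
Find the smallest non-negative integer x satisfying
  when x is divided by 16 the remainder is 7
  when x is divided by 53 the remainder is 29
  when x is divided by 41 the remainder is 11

From x ≡ 7 (mod 16) write x = 7 + 16t. Substituting into x ≡ 29 (mod 53) gives 16t ≡ 22 (mod 53), and since 16⁻¹ ≡ 10 (mod 53), t ≡ 8. Hence x ≡ 7 + 16·8 = 135 (mod 848).
From x ≡ 135 (mod 848) write x = 135 + 848t. Substituting into x ≡ 11 (mod 41) gives 848t ≡ 40 (mod 41), and since 28⁻¹ ≡ 22 (mod 41), t ≡ 19. Hence x ≡ 135 + 848·19 = 16247 (mod 34768).

16247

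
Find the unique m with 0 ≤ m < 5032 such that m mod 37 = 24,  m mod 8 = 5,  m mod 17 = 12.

3021

From m ≡ 24 (mod 37) write m = 24 + 37t. Substituting into m ≡ 5 (mod 8) gives 37t ≡ 5 (mod 8), and since 5⁻¹ ≡ 5 (mod 8), t ≡ 1. Hence m ≡ 24 + 37·1 = 61 (mod 296).
From m ≡ 61 (mod 296) write m = 61 + 296t. Substituting into m ≡ 12 (mod 17) gives 296t ≡ 2 (mod 17), and since 7⁻¹ ≡ 5 (mod 17), t ≡ 10. Hence m ≡ 61 + 296·10 = 3021 (mod 5032).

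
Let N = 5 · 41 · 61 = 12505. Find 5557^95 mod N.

6803

Mod 5: 5557 ≡ 2; by Fermat, exponent reduces to 95 mod 4 = 3; 2^3 ≡ 3 (mod 5).
Mod 41: 5557 ≡ 22; by Fermat, exponent reduces to 95 mod 40 = 15; 22^15 ≡ 38 (mod 41).
Mod 61: 5557 ≡ 6; by Fermat, exponent reduces to 95 mod 60 = 35; 6^35 ≡ 32 (mod 61).
Combine by CRT: x ≡ 3 (mod 5), x ≡ 38 (mod 41), x ≡ 32 (mod 61) ⇒ x ≡ 6803 (mod 12505).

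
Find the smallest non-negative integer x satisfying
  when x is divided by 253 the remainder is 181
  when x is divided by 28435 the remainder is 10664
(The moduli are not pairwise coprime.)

124404

gcd(253, 28435) = 11 and 11 | (10664 − 181), so the pair is consistent; merging gives x ≡ 124404 (mod 654005), where 654005 = lcm(253, 28435).
The solution is unique modulo lcm(253, 28435) = 654005.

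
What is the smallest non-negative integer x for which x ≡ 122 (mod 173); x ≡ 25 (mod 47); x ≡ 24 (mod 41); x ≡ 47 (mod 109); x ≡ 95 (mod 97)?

103795624

The moduli are pairwise coprime; N = 173·47·41·109·97 = 3524731583.
N/173 = 20374171; 20374171 ≡ 134 (mod 173); 134·102 ≡ 1, so inverse 102.
N/47 = 74994289; 74994289 ≡ 8 (mod 47); 8·6 ≡ 1, so inverse 6.
N/41 = 85969063; 85969063 ≡ 17 (mod 41); 17·29 ≡ 1, so inverse 29.
N/109 = 32336987; 32336987 ≡ 66 (mod 109); 66·38 ≡ 1, so inverse 38.
N/97 = 36337439; 36337439 ≡ 75 (mod 97); 75·22 ≡ 1, so inverse 22.
x ≡ 122·20374171·102 + 25·74994289·6 + 24·85969063·29 + 47·32336987·38 + 95·36337439·22 = 458318901414.
458318901414 mod 3524731583 = 103795624.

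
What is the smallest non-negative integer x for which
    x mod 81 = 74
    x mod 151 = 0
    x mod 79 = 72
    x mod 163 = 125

Combine the congruences pairwise.
From x ≡ 74 (mod 81) write x = 74 + 81t. Substituting into x ≡ 0 (mod 151) gives 81t ≡ 77 (mod 151), and since 81⁻¹ ≡ 110 (mod 151), t ≡ 14. Hence x ≡ 74 + 81·14 = 1208 (mod 12231).
From x ≡ 1208 (mod 12231) write x = 1208 + 12231t. Substituting into x ≡ 72 (mod 79) gives 12231t ≡ 49 (mod 79), and since 65⁻¹ ≡ 62 (mod 79), t ≡ 36. Hence x ≡ 1208 + 12231·36 = 441524 (mod 966249).
From x ≡ 441524 (mod 966249) write x = 441524 + 966249t. Substituting into x ≡ 125 (mod 163) gives 966249t ≡ 5 (mod 163), and since 148⁻¹ ≡ 76 (mod 163), t ≡ 54. Hence x ≡ 441524 + 966249·54 = 52618970 (mod 157498587).

52618970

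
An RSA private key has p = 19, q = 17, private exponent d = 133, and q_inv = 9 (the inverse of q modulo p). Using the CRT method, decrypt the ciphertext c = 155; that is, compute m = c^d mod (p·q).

d_p = d mod (p−1) = 133 mod 18 = 7; d_q = d mod (q−1) = 5.
m₁ = c^(d_p) mod p: c ≡ 3 (mod 19), and 3^7 mod 19 = 2.
m₂ = c^(d_q) mod q: c ≡ 2 (mod 17), and 2^5 mod 17 = 15.
h = q_inv·(m₁ − m₂) mod p = 9·(2 − 15) mod 19 = 16.
m = m₂ + h·q = 15 + 16·17 = 287.

287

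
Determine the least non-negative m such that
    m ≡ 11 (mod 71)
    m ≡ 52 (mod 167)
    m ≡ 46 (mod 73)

602588

The moduli are pairwise coprime; N = 71·167·73 = 865561.
N/71 = 12191; 12191 ≡ 50 (mod 71); 50·27 ≡ 1, so inverse 27.
N/167 = 5183; 5183 ≡ 6 (mod 167); 6·28 ≡ 1, so inverse 28.
N/73 = 11857; 11857 ≡ 31 (mod 73); 31·33 ≡ 1, so inverse 33.
m ≡ 11·12191·27 + 52·5183·28 + 46·11857·33 = 29166101.
29166101 mod 865561 = 602588.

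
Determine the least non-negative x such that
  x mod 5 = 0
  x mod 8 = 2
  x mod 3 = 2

50

The moduli are pairwise coprime; N = 5·8·3 = 120.
N/5 = 24; 24 ≡ 4 (mod 5); 4·4 ≡ 1, so inverse 4.
N/8 = 15; 15 ≡ 7 (mod 8); 7·7 ≡ 1, so inverse 7.
N/3 = 40; 40 ≡ 1 (mod 3), inverse 1.
x ≡ 0·24·4 + 2·15·7 + 2·40·1 = 290.
290 mod 120 = 50.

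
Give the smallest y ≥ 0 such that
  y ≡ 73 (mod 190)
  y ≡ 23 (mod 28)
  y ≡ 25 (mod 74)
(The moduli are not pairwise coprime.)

gcd(190, 28) = 2 and 2 | (23 − 73), so the pair is consistent; merging gives y ≡ 2543 (mod 2660), where 2660 = lcm(190, 28).
gcd(2660, 74) = 2 and 2 | (25 − 2543), so the pair is consistent; merging gives y ≡ 53083 (mod 98420), where 98420 = lcm(2660, 74).
The solution is unique modulo lcm(190, 28, 74) = 98420.

53083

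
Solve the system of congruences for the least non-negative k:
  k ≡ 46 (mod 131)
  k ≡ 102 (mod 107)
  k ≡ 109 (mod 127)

The moduli are pairwise coprime; N = 131·107·127 = 1780159.
N/131 = 13589; 13589 ≡ 96 (mod 131); 96·116 ≡ 1, so inverse 116.
N/107 = 16637; 16637 ≡ 52 (mod 107); 52·35 ≡ 1, so inverse 35.
N/127 = 14017; 14017 ≡ 47 (mod 127); 47·100 ≡ 1, so inverse 100.
k ≡ 46·13589·116 + 102·16637·35 + 109·14017·100 = 284690294.
284690294 mod 1780159 = 1645013.

1645013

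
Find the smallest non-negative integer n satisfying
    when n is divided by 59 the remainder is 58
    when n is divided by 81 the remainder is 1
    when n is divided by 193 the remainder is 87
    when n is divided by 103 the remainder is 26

Combine the congruences pairwise.
From n ≡ 58 (mod 59) write n = 58 + 59t. Substituting into n ≡ 1 (mod 81) gives 59t ≡ 24 (mod 81), and since 59⁻¹ ≡ 11 (mod 81), t ≡ 21. Hence n ≡ 58 + 59·21 = 1297 (mod 4779).
From n ≡ 1297 (mod 4779) write n = 1297 + 4779t. Substituting into n ≡ 87 (mod 193) gives 4779t ≡ 141 (mod 193), and since 147⁻¹ ≡ 172 (mod 193), t ≡ 127. Hence n ≡ 1297 + 4779·127 = 608230 (mod 922347).
From n ≡ 608230 (mod 922347) write n = 608230 + 922347t. Substituting into n ≡ 26 (mod 103) gives 922347t ≡ 11 (mod 103), and since 85⁻¹ ≡ 40 (mod 103), t ≡ 28. Hence n ≡ 608230 + 922347·28 = 26433946 (mod 95001741).

26433946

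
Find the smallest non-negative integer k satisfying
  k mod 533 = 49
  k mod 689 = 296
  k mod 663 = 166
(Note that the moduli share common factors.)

gcd(533, 689) = 13 and 13 | (296 − 49), so the pair is consistent; merging gives k ≡ 25100 (mod 28249), where 28249 = lcm(533, 689).
gcd(28249, 663) = 13 and 13 | (166 − 25100), so the pair is consistent; merging gives k ≡ 1437550 (mod 1440699), where 1440699 = lcm(28249, 663).
The solution is unique modulo lcm(533, 689, 663) = 1440699.

1437550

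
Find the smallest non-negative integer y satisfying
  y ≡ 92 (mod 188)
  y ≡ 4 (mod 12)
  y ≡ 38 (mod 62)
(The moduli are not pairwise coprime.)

844

gcd(188, 12) = 4 and 4 | (4 − 92), so the pair is consistent; merging gives y ≡ 280 (mod 564), where 564 = lcm(188, 12).
gcd(564, 62) = 2 and 2 | (38 − 280), so the pair is consistent; merging gives y ≡ 844 (mod 17484), where 17484 = lcm(564, 62).
The solution is unique modulo lcm(188, 12, 62) = 17484.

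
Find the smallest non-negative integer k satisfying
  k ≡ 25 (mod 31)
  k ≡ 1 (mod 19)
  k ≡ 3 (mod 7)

2908

The moduli are pairwise coprime; N = 31·19·7 = 4123.
N/31 = 133; 133 ≡ 9 (mod 31); 9·7 ≡ 1, so inverse 7.
N/19 = 217; 217 ≡ 8 (mod 19); 8·12 ≡ 1, so inverse 12.
N/7 = 589; 589 ≡ 1 (mod 7), inverse 1.
k ≡ 25·133·7 + 1·217·12 + 3·589·1 = 27646.
27646 mod 4123 = 2908.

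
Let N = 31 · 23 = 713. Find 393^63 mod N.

Mod 31: 393 ≡ 21; by Fermat, exponent reduces to 63 mod 30 = 3; 21^3 ≡ 23 (mod 31).
Mod 23: 393 ≡ 2; by Fermat, exponent reduces to 63 mod 22 = 19; 2^19 ≡ 3 (mod 23).
Combine by CRT: x ≡ 23 (mod 31), x ≡ 3 (mod 23) ⇒ x ≡ 302 (mod 713).

302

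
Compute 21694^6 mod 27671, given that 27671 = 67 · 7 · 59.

Mod 67: 21694 ≡ 53; 53^6 ≡ 9 (mod 67).
Mod 7: 21694 ≡ 1; since 6 | 6, by Fermat 1^6 ≡ 1 (mod 7).
Mod 59: 21694 ≡ 41; 41^6 ≡ 22 (mod 59).
Combine by CRT: x ≡ 9 (mod 67), x ≡ 1 (mod 7), x ≡ 22 (mod 59) ⇒ x ≡ 4565 (mod 27671).

4565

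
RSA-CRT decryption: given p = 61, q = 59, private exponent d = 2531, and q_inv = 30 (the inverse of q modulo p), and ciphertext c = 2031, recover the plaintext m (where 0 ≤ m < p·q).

d_p = d mod (p−1) = 2531 mod 60 = 11; d_q = d mod (q−1) = 37.
m₁ = c^(d_p) mod p: c ≡ 18 (mod 61), and 18^11 mod 61 = 10.
m₂ = c^(d_q) mod q: c ≡ 25 (mod 59), and 25^37 mod 59 = 19.
h = q_inv·(m₁ − m₂) mod p = 30·(10 − 19) mod 61 = 35.
m = m₂ + h·q = 19 + 35·59 = 2084.

2084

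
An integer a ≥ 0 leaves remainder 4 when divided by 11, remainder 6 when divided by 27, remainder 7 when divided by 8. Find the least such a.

The moduli are pairwise coprime; N = 11·27·8 = 2376.
N/11 = 216; 216 ≡ 7 (mod 11); 7·8 ≡ 1, so inverse 8.
N/27 = 88; 88 ≡ 7 (mod 27); 7·4 ≡ 1, so inverse 4.
N/8 = 297; 297 ≡ 1 (mod 8), inverse 1.
a ≡ 4·216·8 + 6·88·4 + 7·297·1 = 11103.
11103 mod 2376 = 1599.

1599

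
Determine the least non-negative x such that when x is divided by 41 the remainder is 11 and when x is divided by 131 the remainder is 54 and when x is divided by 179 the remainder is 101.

The moduli are pairwise coprime; N = 41·131·179 = 961409.
N/41 = 23449; 23449 ≡ 38 (mod 41); 38·27 ≡ 1, so inverse 27.
N/131 = 7339; 7339 ≡ 3 (mod 131); 3·44 ≡ 1, so inverse 44.
N/179 = 5371; 5371 ≡ 1 (mod 179), inverse 1.
x ≡ 11·23449·27 + 54·7339·44 + 101·5371·1 = 24944288.
24944288 mod 961409 = 909063.

909063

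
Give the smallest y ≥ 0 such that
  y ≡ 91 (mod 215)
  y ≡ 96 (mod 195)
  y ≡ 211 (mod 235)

gcd(215, 195) = 5 and 5 | (96 − 91), so the pair is consistent; merging gives y ≡ 2241 (mod 8385), where 8385 = lcm(215, 195).
gcd(8385, 235) = 5 and 5 | (211 − 2241), so the pair is consistent; merging gives y ≡ 19011 (mod 394095), where 394095 = lcm(8385, 235).
The solution is unique modulo lcm(215, 195, 235) = 394095.

19011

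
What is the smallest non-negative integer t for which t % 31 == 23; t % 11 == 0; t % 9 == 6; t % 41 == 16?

8052

From t ≡ 23 (mod 31) write t = 23 + 31s. Substituting into t ≡ 0 (mod 11) gives 31s ≡ 10 (mod 11), and since 9⁻¹ ≡ 5 (mod 11), s ≡ 6. Hence t ≡ 23 + 31·6 = 209 (mod 341).
From t ≡ 209 (mod 341) write t = 209 + 341s. Substituting into t ≡ 6 (mod 9) gives 341s ≡ 4 (mod 9), and since 8⁻¹ ≡ 8 (mod 9), s ≡ 5. Hence t ≡ 209 + 341·5 = 1914 (mod 3069).
From t ≡ 1914 (mod 3069) write t = 1914 + 3069s. Substituting into t ≡ 16 (mod 41) gives 3069s ≡ 29 (mod 41), and since 35⁻¹ ≡ 34 (mod 41), s ≡ 2. Hence t ≡ 1914 + 3069·2 = 8052 (mod 125829).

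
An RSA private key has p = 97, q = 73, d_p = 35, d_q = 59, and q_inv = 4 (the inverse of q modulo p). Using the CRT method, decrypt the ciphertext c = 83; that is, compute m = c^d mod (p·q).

3336

m₁ = c^(d_p) mod p: c ≡ 83 (mod 97), and 83^35 mod 97 = 38.
m₂ = c^(d_q) mod q: c ≡ 10 (mod 73), and 10^59 mod 73 = 51.
h = q_inv·(m₁ − m₂) mod p = 4·(38 − 51) mod 97 = 45.
m = m₂ + h·q = 51 + 45·73 = 3336.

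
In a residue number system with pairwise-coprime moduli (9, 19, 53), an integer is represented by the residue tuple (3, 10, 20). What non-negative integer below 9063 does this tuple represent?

5691

The moduli are pairwise coprime; N = 9·19·53 = 9063.
N/9 = 1007; 1007 ≡ 8 (mod 9); 8·8 ≡ 1, so inverse 8.
N/19 = 477; 477 ≡ 2 (mod 19); 2·10 ≡ 1, so inverse 10.
N/53 = 171; 171 ≡ 12 (mod 53); 12·31 ≡ 1, so inverse 31.
x ≡ 3·1007·8 + 10·477·10 + 20·171·31 = 177888.
177888 mod 9063 = 5691.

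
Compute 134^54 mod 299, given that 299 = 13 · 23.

144

Mod 13: 134 ≡ 4; by Fermat, exponent reduces to 54 mod 12 = 6; 4^6 ≡ 1 (mod 13).
Mod 23: 134 ≡ 19; by Fermat, exponent reduces to 54 mod 22 = 10; 19^10 ≡ 6 (mod 23).
Combine by CRT: x ≡ 1 (mod 13), x ≡ 6 (mod 23) ⇒ x ≡ 144 (mod 299).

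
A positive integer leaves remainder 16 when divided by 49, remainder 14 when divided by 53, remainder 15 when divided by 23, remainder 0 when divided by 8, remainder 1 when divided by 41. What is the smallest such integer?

Combine the congruences pairwise.
From N ≡ 16 (mod 49) write N = 16 + 49t. Substituting into N ≡ 14 (mod 53) gives 49t ≡ 51 (mod 53), and since 49⁻¹ ≡ 13 (mod 53), t ≡ 27. Hence N ≡ 16 + 49·27 = 1339 (mod 2597).
From N ≡ 1339 (mod 2597) write N = 1339 + 2597t. Substituting into N ≡ 15 (mod 23) gives 2597t ≡ 10 (mod 23), and since 21⁻¹ ≡ 11 (mod 23), t ≡ 18. Hence N ≡ 1339 + 2597·18 = 48085 (mod 59731).
From N ≡ 48085 (mod 59731) write N = 48085 + 59731t. Substituting into N ≡ 0 (mod 8) gives 59731t ≡ 3 (mod 8), and since 3⁻¹ ≡ 3 (mod 8), t ≡ 1. Hence N ≡ 48085 + 59731·1 = 107816 (mod 477848).
From N ≡ 107816 (mod 477848) write N = 107816 + 477848t. Substituting into N ≡ 1 (mod 41) gives 477848t ≡ 15 (mod 41), and since 34⁻¹ ≡ 35 (mod 41), t ≡ 33. Hence N ≡ 107816 + 477848·33 = 15876800 (mod 19591768).

15876800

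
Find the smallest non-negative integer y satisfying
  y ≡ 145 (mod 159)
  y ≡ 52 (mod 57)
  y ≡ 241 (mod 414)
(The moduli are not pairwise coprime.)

gcd(159, 57) = 3 and 3 | (52 − 145), so the pair is consistent; merging gives y ≡ 622 (mod 3021), where 3021 = lcm(159, 57).
gcd(3021, 414) = 3 and 3 | (241 − 622), so the pair is consistent; merging gives y ≡ 21769 (mod 416898), where 416898 = lcm(3021, 414).
The solution is unique modulo lcm(159, 57, 414) = 416898.

21769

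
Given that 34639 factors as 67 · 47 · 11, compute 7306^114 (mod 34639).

2359

Mod 67: 7306 ≡ 3; by Fermat, exponent reduces to 114 mod 66 = 48; 3^48 ≡ 14 (mod 67).
Mod 47: 7306 ≡ 21; by Fermat, exponent reduces to 114 mod 46 = 22; 21^22 ≡ 9 (mod 47).
Mod 11: 7306 ≡ 2; by Fermat, exponent reduces to 114 mod 10 = 4; 2^4 ≡ 5 (mod 11).
Combine by CRT: x ≡ 14 (mod 67), x ≡ 9 (mod 47), x ≡ 5 (mod 11) ⇒ x ≡ 2359 (mod 34639).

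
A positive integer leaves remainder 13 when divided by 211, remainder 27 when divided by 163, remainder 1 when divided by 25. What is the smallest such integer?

From N ≡ 13 (mod 211) write N = 13 + 211t. Substituting into N ≡ 27 (mod 163) gives 211t ≡ 14 (mod 163), and since 48⁻¹ ≡ 17 (mod 163), t ≡ 75. Hence N ≡ 13 + 211·75 = 15838 (mod 34393).
From N ≡ 15838 (mod 34393) write N = 15838 + 34393t. Substituting into N ≡ 1 (mod 25) gives 34393t ≡ 13 (mod 25), and since 18⁻¹ ≡ 7 (mod 25), t ≡ 16. Hence N ≡ 15838 + 34393·16 = 566126 (mod 859825).

566126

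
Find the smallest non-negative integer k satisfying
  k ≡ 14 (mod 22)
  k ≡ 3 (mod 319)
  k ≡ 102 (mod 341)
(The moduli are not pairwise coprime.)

gcd(22, 319) = 11 and 11 | (3 − 14), so the pair is consistent; merging gives k ≡ 322 (mod 638), where 638 = lcm(22, 319).
gcd(638, 341) = 11 and 11 | (102 − 322), so the pair is consistent; merging gives k ≡ 3512 (mod 19778), where 19778 = lcm(638, 341).
The solution is unique modulo lcm(22, 319, 341) = 19778.

3512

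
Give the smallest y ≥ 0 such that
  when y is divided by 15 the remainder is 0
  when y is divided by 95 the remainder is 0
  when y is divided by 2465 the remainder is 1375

70395

gcd(15, 95) = 5 and 5 | (0 − 0), so the pair is consistent; merging gives y ≡ 0 (mod 285), where 285 = lcm(15, 95).
gcd(285, 2465) = 5 and 5 | (1375 − 0), so the pair is consistent; merging gives y ≡ 70395 (mod 140505), where 140505 = lcm(285, 2465).
The solution is unique modulo lcm(15, 95, 2465) = 140505.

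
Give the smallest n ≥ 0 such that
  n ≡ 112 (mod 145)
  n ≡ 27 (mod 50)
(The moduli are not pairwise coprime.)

1127

gcd(145, 50) = 5 and 5 | (27 − 112), so the pair is consistent; merging gives n ≡ 1127 (mod 1450), where 1450 = lcm(145, 50).
The solution is unique modulo lcm(145, 50) = 1450.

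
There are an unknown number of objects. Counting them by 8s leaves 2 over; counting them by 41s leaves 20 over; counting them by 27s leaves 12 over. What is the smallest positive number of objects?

The moduli are pairwise coprime; M = 8·41·27 = 8856.
M/8 = 1107; 1107 ≡ 3 (mod 8); 3·3 ≡ 1, so inverse 3.
M/41 = 216; 216 ≡ 11 (mod 41); 11·15 ≡ 1, so inverse 15.
M/27 = 328; 328 ≡ 4 (mod 27); 4·7 ≡ 1, so inverse 7.
N ≡ 2·1107·3 + 20·216·15 + 12·328·7 = 98994.
98994 mod 8856 = 1578.

1578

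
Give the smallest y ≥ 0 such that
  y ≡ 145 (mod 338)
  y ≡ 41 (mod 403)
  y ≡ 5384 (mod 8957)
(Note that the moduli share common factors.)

gcd(338, 403) = 13 and 13 | (41 − 145), so the pair is consistent; merging gives y ≡ 4877 (mod 10478), where 10478 = lcm(338, 403).
gcd(10478, 8957) = 169 and 169 | (5384 − 4877), so the pair is consistent; merging gives y ≡ 193481 (mod 555334), where 555334 = lcm(10478, 8957).
The solution is unique modulo lcm(338, 403, 8957) = 555334.

193481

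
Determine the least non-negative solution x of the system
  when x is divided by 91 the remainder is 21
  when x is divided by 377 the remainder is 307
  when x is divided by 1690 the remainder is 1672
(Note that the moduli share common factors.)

258552

gcd(91, 377) = 13 and 13 | (307 − 21), so the pair is consistent; merging gives x ≡ 2569 (mod 2639), where 2639 = lcm(91, 377).
gcd(2639, 1690) = 13 and 13 | (1672 − 2569), so the pair is consistent; merging gives x ≡ 258552 (mod 343070), where 343070 = lcm(2639, 1690).
The solution is unique modulo lcm(91, 377, 1690) = 343070.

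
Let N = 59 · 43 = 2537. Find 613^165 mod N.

Mod 59: 613 ≡ 23; by Fermat, exponent reduces to 165 mod 58 = 49; 23^49 ≡ 38 (mod 59).
Mod 43: 613 ≡ 11; by Fermat, exponent reduces to 165 mod 42 = 39; 11^39 ≡ 21 (mod 43).
Combine by CRT: x ≡ 38 (mod 59), x ≡ 21 (mod 43) ⇒ x ≡ 451 (mod 2537).

451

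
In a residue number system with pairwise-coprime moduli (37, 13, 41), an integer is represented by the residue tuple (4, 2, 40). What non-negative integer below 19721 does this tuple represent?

The moduli are pairwise coprime; N = 37·13·41 = 19721.
N/37 = 533; 533 ≡ 15 (mod 37); 15·5 ≡ 1, so inverse 5.
N/13 = 1517; 1517 ≡ 9 (mod 13); 9·3 ≡ 1, so inverse 3.
N/41 = 481; 481 ≡ 30 (mod 41); 30·26 ≡ 1, so inverse 26.
x ≡ 4·533·5 + 2·1517·3 + 40·481·26 = 520002.
520002 mod 19721 = 7256.

7256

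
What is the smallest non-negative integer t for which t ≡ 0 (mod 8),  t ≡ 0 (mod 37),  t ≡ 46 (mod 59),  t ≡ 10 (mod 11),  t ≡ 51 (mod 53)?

9374320

Combine the congruences pairwise.
From t ≡ 0 (mod 8) write t = 0 + 8s. Substituting into t ≡ 0 (mod 37) gives 8s ≡ 0 (mod 37), and since 8⁻¹ ≡ 14 (mod 37), s ≡ 0. Hence t ≡ 0 + 8·0 = 0 (mod 296).
From t ≡ 0 (mod 296) write t = 0 + 296s. Substituting into t ≡ 46 (mod 59) gives 296s ≡ 46 (mod 59), and since 1⁻¹ ≡ 1 (mod 59), s ≡ 46. Hence t ≡ 0 + 296·46 = 13616 (mod 17464).
From t ≡ 13616 (mod 17464) write t = 13616 + 17464s. Substituting into t ≡ 10 (mod 11) gives 17464s ≡ 1 (mod 11), and since 7⁻¹ ≡ 8 (mod 11), s ≡ 8. Hence t ≡ 13616 + 17464·8 = 153328 (mod 192104).
From t ≡ 153328 (mod 192104) write t = 153328 + 192104s. Substituting into t ≡ 51 (mod 53) gives 192104s ≡ 52 (mod 53), and since 32⁻¹ ≡ 5 (mod 53), s ≡ 48. Hence t ≡ 153328 + 192104·48 = 9374320 (mod 10181512).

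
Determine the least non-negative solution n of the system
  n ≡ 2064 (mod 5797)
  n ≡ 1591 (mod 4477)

gcd(5797, 4477) = 11 and 11 | (1591 − 2064), so the pair is consistent; merging gives n ≡ 570170 (mod 2359379), where 2359379 = lcm(5797, 4477).
The solution is unique modulo lcm(5797, 4477) = 2359379.

570170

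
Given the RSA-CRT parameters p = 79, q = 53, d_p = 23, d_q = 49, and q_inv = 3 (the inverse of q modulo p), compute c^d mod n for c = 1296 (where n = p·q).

m₁ = c^(d_p) mod p: c ≡ 32 (mod 79), and 32^23 mod 79 = 20.
m₂ = c^(d_q) mod q: c ≡ 24 (mod 53), and 24^49 mod 53 = 47.
h = q_inv·(m₁ − m₂) mod p = 3·(20 − 47) mod 79 = 77.
m = m₂ + h·q = 47 + 77·53 = 4128.

4128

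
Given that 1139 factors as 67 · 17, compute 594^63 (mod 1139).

Mod 67: 594 ≡ 58; 58^63 ≡ 42 (mod 67).
Mod 17: 594 ≡ 16; by Fermat, exponent reduces to 63 mod 16 = 15; 16^15 ≡ 16 (mod 17).
Combine by CRT: x ≡ 42 (mod 67), x ≡ 16 (mod 17) ⇒ x ≡ 645 (mod 1139).

645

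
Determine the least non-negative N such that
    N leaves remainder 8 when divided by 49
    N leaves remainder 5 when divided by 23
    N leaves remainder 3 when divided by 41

39404

The moduli are pairwise coprime; M = 49·23·41 = 46207.
M/49 = 943; 943 ≡ 12 (mod 49); 12·45 ≡ 1, so inverse 45.
M/23 = 2009; 2009 ≡ 8 (mod 23); 8·3 ≡ 1, so inverse 3.
M/41 = 1127; 1127 ≡ 20 (mod 41); 20·39 ≡ 1, so inverse 39.
N ≡ 8·943·45 + 5·2009·3 + 3·1127·39 = 501474.
501474 mod 46207 = 39404.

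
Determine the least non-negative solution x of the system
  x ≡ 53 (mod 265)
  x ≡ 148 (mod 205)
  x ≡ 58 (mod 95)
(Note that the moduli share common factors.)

33973

gcd(265, 205) = 5 and 5 | (148 − 53), so the pair is consistent; merging gives x ≡ 1378 (mod 10865), where 10865 = lcm(265, 205).
gcd(10865, 95) = 5 and 5 | (58 − 1378), so the pair is consistent; merging gives x ≡ 33973 (mod 206435), where 206435 = lcm(10865, 95).
The solution is unique modulo lcm(265, 205, 95) = 206435.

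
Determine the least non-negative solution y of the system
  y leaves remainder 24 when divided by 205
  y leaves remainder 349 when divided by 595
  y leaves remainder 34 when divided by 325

418634

gcd(205, 595) = 5 and 5 | (349 − 24), so the pair is consistent; merging gives y ≡ 3919 (mod 24395), where 24395 = lcm(205, 595).
gcd(24395, 325) = 5 and 5 | (34 − 3919), so the pair is consistent; merging gives y ≡ 418634 (mod 1585675), where 1585675 = lcm(24395, 325).
The solution is unique modulo lcm(205, 595, 325) = 1585675.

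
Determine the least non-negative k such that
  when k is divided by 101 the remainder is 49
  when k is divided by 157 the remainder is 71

15300

Combine the congruences pairwise.
From k ≡ 49 (mod 101) write k = 49 + 101t. Substituting into k ≡ 71 (mod 157) gives 101t ≡ 22 (mod 157), and since 101⁻¹ ≡ 14 (mod 157), t ≡ 151. Hence k ≡ 49 + 101·151 = 15300 (mod 15857).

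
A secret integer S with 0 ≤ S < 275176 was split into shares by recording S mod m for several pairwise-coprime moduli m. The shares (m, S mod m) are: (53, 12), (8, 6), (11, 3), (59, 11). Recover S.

The moduli are pairwise coprime; N = 53·8·11·59 = 275176.
N/53 = 5192; 5192 ≡ 51 (mod 53); 51·26 ≡ 1, so inverse 26.
N/8 = 34397; 34397 ≡ 5 (mod 8); 5·5 ≡ 1, so inverse 5.
N/11 = 25016; 25016 ≡ 2 (mod 11); 2·6 ≡ 1, so inverse 6.
N/59 = 4664; 4664 ≡ 3 (mod 59); 3·20 ≡ 1, so inverse 20.
S ≡ 12·5192·26 + 6·34397·5 + 3·25016·6 + 11·4664·20 = 4128182.
4128182 mod 275176 = 542.

542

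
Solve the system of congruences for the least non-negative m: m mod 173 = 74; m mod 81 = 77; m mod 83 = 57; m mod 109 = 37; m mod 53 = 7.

The moduli are pairwise coprime; N = 173·81·83·109·53 = 6719107383.
N/173 = 38838771; 38838771 ≡ 98 (mod 173); 98·143 ≡ 1, so inverse 143.
N/81 = 82951943; 82951943 ≡ 5 (mod 81); 5·65 ≡ 1, so inverse 65.
N/83 = 80953101; 80953101 ≡ 47 (mod 83); 47·53 ≡ 1, so inverse 53.
N/109 = 61643187; 61643187 ≡ 90 (mod 109); 90·86 ≡ 1, so inverse 86.
N/53 = 126775611; 126775611 ≡ 35 (mod 53); 35·50 ≡ 1, so inverse 50.
m ≡ 74·38838771·143 + 77·82951943·65 + 57·80953101·53 + 37·61643187·86 + 7·126775611·50 = 1311245752442.
1311245752442 mod 6719107383 = 1019812757.

1019812757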